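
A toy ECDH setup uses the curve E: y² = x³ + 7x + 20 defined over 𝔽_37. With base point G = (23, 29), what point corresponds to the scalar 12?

Double-and-add on 12 = (1100)₂. Start with G = (23, 29) for the leading 1-bit.
double: tangent at (23, 29): λ = (3·23² + 7)/(2·29) ≡ 3/21. 21⁻¹ ≡ 30 (mod 37) since 21·30 = 630 ≡ 1, so λ ≡ 3·30 ≡ 16.
  x = λ² - 23 - 23 = 256 - 46 ≡ 25; y = λ·(23 - 25) - 29 ≡ 13. → (25, 13)
add G: (25, 13) + (23, 29). λ = (29 - 13)/(23 - 25) ≡ 16/35 mod 37. 35⁻¹ ≡ 18 (mod 37), so λ ≡ 29.
  x = λ² - 25 - 23 = 841 - 48 ≡ 16; y = λ·(25 - 16) - 13 ≡ 26. → (16, 26)
double: tangent at (16, 26): λ = (3·16² + 7)/(2·26) ≡ 35/15. 15⁻¹ ≡ 5 (mod 37), so λ ≡ 35·5 ≡ 27.
  x = λ² - 16 - 16 = 729 - 32 ≡ 31; y = λ·(16 - 31) - 26 ≡ 13. → (31, 13)
double: tangent at (31, 13): λ = (3·31² + 7)/(2·13) ≡ 4/26. 26⁻¹ ≡ 10 (mod 37), so λ ≡ 4·10 ≡ 3.
  x = λ² - 31 - 31 = 9 - 62 ≡ 21; y = λ·(31 - 21) - 13 ≡ 17. → (21, 17)

(21, 17)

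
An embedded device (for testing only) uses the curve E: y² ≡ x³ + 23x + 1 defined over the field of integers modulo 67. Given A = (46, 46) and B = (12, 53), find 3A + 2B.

First 3A:
Repeated addition: build up to 3A.
2A: tangent at (46, 46): λ = (3·46² + 23)/(2·46) ≡ 6/25. 25⁻¹ ≡ 59 (mod 67) since 25·59 = 1475 ≡ 1, so λ ≡ 6·59 ≡ 19.
  x = λ² - 46 - 46 = 361 - 92 ≡ 1; y = λ·(46 - 1) - 46 ≡ 5. → (1, 5)
3A: (1, 5) + (46, 46). λ = (46 - 5)/(46 - 1) ≡ 41/45 mod 67. 45⁻¹ ≡ 3 (mod 67), so λ ≡ 56.
  x = λ² - 1 - 46 = 3136 - 47 ≡ 7; y = λ·(1 - 7) - 5 ≡ 61. → (7, 61)
3A = (7, 61).
Next 2B:
Repeated addition: build up to 2B.
2B: tangent at (12, 53): λ = (3·12² + 23)/(2·53) ≡ 53/39. 39⁻¹ ≡ 55 (mod 67) since 39·55 = 2145 ≡ 1, so λ ≡ 53·55 ≡ 34.
  x = λ² - 12 - 12 = 1156 - 24 ≡ 60; y = λ·(12 - 60) - 53 ≡ 57. → (60, 57)
2B = (60, 57).
Finally 3A + 2B:
(7, 61) + (60, 57). λ = (57 - 61)/(60 - 7) ≡ 63/53 mod 67. 53⁻¹ ≡ 43 (mod 67) since 53·43 = 2279 ≡ 1, so λ ≡ 29.
  x = λ² - 7 - 60 = 841 - 67 ≡ 37; y = λ·(7 - 37) - 61 ≡ 7. → (37, 7)

(37, 7)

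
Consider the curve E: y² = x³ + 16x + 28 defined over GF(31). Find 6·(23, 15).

(7, 24)

Write Q = (23, 15).
Repeated addition: build up to 6Q.
2Q: tangent at (23, 15): λ = (3·23² + 16)/(2·15) ≡ 22/30. 30⁻¹ ≡ 30 (mod 31), so λ ≡ 22·30 ≡ 9.
  x = λ² - 23 - 23 = 81 - 46 ≡ 4; y = λ·(23 - 4) - 15 ≡ 1. → (4, 1)
3Q: (4, 1) + (23, 15). λ = (15 - 1)/(23 - 4) ≡ 14/19 mod 31. 19⁻¹ ≡ 18 (mod 31) since 19·18 = 342 ≡ 1, so λ ≡ 4.
  x = λ² - 4 - 23 = 16 - 27 ≡ 20; y = λ·(4 - 20) - 1 ≡ 28. → (20, 28)
4Q: (20, 28) + (23, 15). λ = (15 - 28)/(23 - 20) ≡ 18/3 mod 31. 3⁻¹ ≡ 21 (mod 31) since 3·21 = 63 ≡ 1, so λ ≡ 6.
  x = λ² - 20 - 23 = 36 - 43 ≡ 24; y = λ·(20 - 24) - 28 ≡ 10. → (24, 10)
5Q: (24, 10) + (23, 15). λ = (15 - 10)/(23 - 24) ≡ 5/30 mod 31. 30⁻¹ ≡ 30 (mod 31), so λ ≡ 26.
  x = λ² - 24 - 23 = 676 - 47 ≡ 9; y = λ·(24 - 9) - 10 ≡ 8. → (9, 8)
6Q: (9, 8) + (23, 15). λ = (15 - 8)/(23 - 9) ≡ 7/14 mod 31. 14⁻¹ ≡ 20 (mod 31), so λ ≡ 16.
  x = λ² - 9 - 23 = 256 - 32 ≡ 7; y = λ·(9 - 7) - 8 ≡ 24. → (7, 24)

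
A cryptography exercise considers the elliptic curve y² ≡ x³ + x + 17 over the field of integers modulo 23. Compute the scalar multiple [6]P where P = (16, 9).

Repeated addition: build up to 6P.
2P: tangent at (16, 9): λ = (3·16² + 1)/(2·9) ≡ 10/18. 18⁻¹ ≡ 9 (mod 23), so λ ≡ 10·9 ≡ 21.
  x = λ² - 16 - 16 = 441 - 32 ≡ 18; y = λ·(16 - 18) - 9 ≡ 18. → (18, 18)
3P: (18, 18) + (16, 9). λ = (9 - 18)/(16 - 18) ≡ 14/21 mod 23. 21⁻¹ ≡ 11 (mod 23), so λ ≡ 16.
  x = λ² - 18 - 16 = 256 - 34 ≡ 15; y = λ·(18 - 15) - 18 ≡ 7. → (15, 7)
4P: (15, 7) + (16, 9). λ = (9 - 7)/(16 - 15) ≡ 2/1 mod 23. 1⁻¹ ≡ 1 (mod 23) since 1·1 = 1 ≡ 1, so λ ≡ 2.
  x = λ² - 15 - 16 = 4 - 31 ≡ 19; y = λ·(15 - 19) - 7 ≡ 8. → (19, 8)
5P: (19, 8) + (16, 9). λ = (9 - 8)/(16 - 19) ≡ 1/20 mod 23. 20⁻¹ ≡ 15 (mod 23), so λ ≡ 15.
  x = λ² - 19 - 16 = 225 - 35 ≡ 6; y = λ·(19 - 6) - 8 ≡ 3. → (6, 3)
6P: (6, 3) + (16, 9). λ = (9 - 3)/(16 - 6) ≡ 6/10 mod 23. 10⁻¹ ≡ 7 (mod 23) since 10·7 = 70 ≡ 1, so λ ≡ 19.
  x = λ² - 6 - 16 = 361 - 22 ≡ 17; y = λ·(6 - 17) - 3 ≡ 18. → (17, 18)

(17, 18)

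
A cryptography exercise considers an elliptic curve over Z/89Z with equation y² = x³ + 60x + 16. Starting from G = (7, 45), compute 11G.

O

Double-and-add on 11 = (1011)₂. Start with G = (7, 45) for the leading 1-bit.
double: tangent at (7, 45): λ = (3·7² + 60)/(2·45) ≡ 29/1. 1⁻¹ ≡ 1 (mod 89) since 1·1 = 1 ≡ 1, so λ ≡ 29·1 ≡ 29.
  x = λ² - 7 - 7 = 841 - 14 ≡ 26; y = λ·(7 - 26) - 45 ≡ 27. → (26, 27)
double: tangent at (26, 27): λ = (3·26² + 60)/(2·27) ≡ 41/54. 54⁻¹ ≡ 61 (mod 89), so λ ≡ 41·61 ≡ 9.
  x = λ² - 26 - 26 = 81 - 52 ≡ 29; y = λ·(26 - 29) - 27 ≡ 35. → (29, 35)
add G: (29, 35) + (7, 45). λ = (45 - 35)/(7 - 29) ≡ 10/67 mod 89. 67⁻¹ ≡ 4 (mod 89), so λ ≡ 40.
  x = λ² - 29 - 7 = 1600 - 36 ≡ 51; y = λ·(29 - 51) - 35 ≡ 64. → (51, 64)
double: tangent at (51, 64): λ = (3·51² + 60)/(2·64) ≡ 31/39. 39⁻¹ ≡ 16 (mod 89) since 39·16 = 624 ≡ 1, so λ ≡ 31·16 ≡ 51.
  x = λ² - 51 - 51 = 2601 - 102 ≡ 7; y = λ·(51 - 7) - 64 ≡ 44. → (7, 44)
add G: (7, 44) + (7, 45): same x and y₁ ≡ -y₂, so the sum is O.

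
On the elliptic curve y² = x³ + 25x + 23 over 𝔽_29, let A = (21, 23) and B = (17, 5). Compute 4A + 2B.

First 4A:
Double-and-add on 4 = (100)₂. Start with A = (21, 23) for the leading 1-bit.
double: tangent at (21, 23): λ = (3·21² + 25)/(2·23) ≡ 14/17. 17⁻¹ ≡ 12 (mod 29) since 17·12 = 204 ≡ 1, so λ ≡ 14·12 ≡ 23.
  x = λ² - 21 - 21 = 529 - 42 ≡ 23; y = λ·(21 - 23) - 23 ≡ 18. → (23, 18)
double: tangent at (23, 18): λ = (3·23² + 25)/(2·18) ≡ 17/7. 7⁻¹ ≡ 25 (mod 29) since 7·25 = 175 ≡ 1, so λ ≡ 17·25 ≡ 19.
  x = λ² - 23 - 23 = 361 - 46 ≡ 25; y = λ·(23 - 25) - 18 ≡ 2. → (25, 2)
4A = (25, 2).
Next 2B:
Repeated addition: build up to 2B.
2B: tangent at (17, 5): λ = (3·17² + 25)/(2·5) ≡ 22/10. 10⁻¹ ≡ 3 (mod 29), so λ ≡ 22·3 ≡ 8.
  x = λ² - 17 - 17 = 64 - 34 ≡ 1; y = λ·(17 - 1) - 5 ≡ 7. → (1, 7)
2B = (1, 7).
Finally 4A + 2B:
(25, 2) + (1, 7). λ = (7 - 2)/(1 - 25) ≡ 5/5 mod 29. 5⁻¹ ≡ 6 (mod 29) since 5·6 = 30 ≡ 1, so λ ≡ 1.
  x = λ² - 25 - 1 = 1 - 26 ≡ 4; y = λ·(25 - 4) - 2 ≡ 19. → (4, 19)

(4, 19)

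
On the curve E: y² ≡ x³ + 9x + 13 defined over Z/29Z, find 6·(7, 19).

(5, 26)

Write Q = (7, 19).
Repeated addition: build up to 6Q.
2Q: tangent at (7, 19): λ = (3·7² + 9)/(2·19) ≡ 11/9. 9⁻¹ ≡ 13 (mod 29) since 9·13 = 117 ≡ 1, so λ ≡ 11·13 ≡ 27.
  x = λ² - 7 - 7 = 729 - 14 ≡ 19; y = λ·(7 - 19) - 19 ≡ 5. → (19, 5)
3Q: (19, 5) + (7, 19). λ = (19 - 5)/(7 - 19) ≡ 14/17 mod 29. 17⁻¹ ≡ 12 (mod 29) since 17·12 = 204 ≡ 1, so λ ≡ 23.
  x = λ² - 19 - 7 = 529 - 26 ≡ 10; y = λ·(19 - 10) - 5 ≡ 28. → (10, 28)
4Q: (10, 28) + (7, 19). λ = (19 - 28)/(7 - 10) ≡ 20/26 mod 29. 26⁻¹ ≡ 19 (mod 29), so λ ≡ 3.
  x = λ² - 10 - 7 = 9 - 17 ≡ 21; y = λ·(10 - 21) - 28 ≡ 26. → (21, 26)
5Q: (21, 26) + (7, 19). λ = (19 - 26)/(7 - 21) ≡ 22/15 mod 29. 15⁻¹ ≡ 2 (mod 29) since 15·2 = 30 ≡ 1, so λ ≡ 15.
  x = λ² - 21 - 7 = 225 - 28 ≡ 23; y = λ·(21 - 23) - 26 ≡ 2. → (23, 2)
6Q: (23, 2) + (7, 19). λ = (19 - 2)/(7 - 23) ≡ 17/13 mod 29. 13⁻¹ ≡ 9 (mod 29) since 13·9 = 117 ≡ 1, so λ ≡ 8.
  x = λ² - 23 - 7 = 64 - 30 ≡ 5; y = λ·(23 - 5) - 2 ≡ 26. → (5, 26)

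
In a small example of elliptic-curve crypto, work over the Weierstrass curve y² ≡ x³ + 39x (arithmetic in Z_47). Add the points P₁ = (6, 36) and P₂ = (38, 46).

(40, 18)

(6, 36) + (38, 46). λ = (46 - 36)/(38 - 6) ≡ 10/32 mod 47. 32⁻¹ ≡ 25 (mod 47) since 32·25 = 800 ≡ 1, so λ ≡ 15.
  x = λ² - 6 - 38 = 225 - 44 ≡ 40; y = λ·(6 - 40) - 36 ≡ 18. → (40, 18)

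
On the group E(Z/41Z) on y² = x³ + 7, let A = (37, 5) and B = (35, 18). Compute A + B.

(1, 7)

(37, 5) + (35, 18). λ = (18 - 5)/(35 - 37) ≡ 13/39 mod 41. 39⁻¹ ≡ 20 (mod 41), so λ ≡ 14.
  x = λ² - 37 - 35 = 196 - 72 ≡ 1; y = λ·(37 - 1) - 5 ≡ 7. → (1, 7)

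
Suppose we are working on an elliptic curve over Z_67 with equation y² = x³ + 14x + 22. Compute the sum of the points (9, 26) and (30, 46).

(52, 16)

(9, 26) + (30, 46). λ = (46 - 26)/(30 - 9) ≡ 20/21 mod 67. 21⁻¹ ≡ 16 (mod 67), so λ ≡ 52.
  x = λ² - 9 - 30 = 2704 - 39 ≡ 52; y = λ·(9 - 52) - 26 ≡ 16. → (52, 16)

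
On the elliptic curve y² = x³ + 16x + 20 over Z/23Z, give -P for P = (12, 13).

-(12, 13) = (12, -13 mod 23) = (12, 10).

(12, 10)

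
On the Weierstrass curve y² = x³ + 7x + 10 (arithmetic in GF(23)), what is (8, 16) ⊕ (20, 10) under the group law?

(1, 15)

(8, 16) + (20, 10). λ = (10 - 16)/(20 - 8) ≡ 17/12 mod 23. 12⁻¹ ≡ 2 (mod 23) since 12·2 = 24 ≡ 1, so λ ≡ 11.
  x = λ² - 8 - 20 = 121 - 28 ≡ 1; y = λ·(8 - 1) - 16 ≡ 15. → (1, 15)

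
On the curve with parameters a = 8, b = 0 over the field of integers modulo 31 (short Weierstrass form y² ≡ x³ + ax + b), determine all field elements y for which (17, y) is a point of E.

x³ + 8x + 0 = 5049 ≡ 27 (mod 31).
27 is a non-residue mod 31; no y exists.

none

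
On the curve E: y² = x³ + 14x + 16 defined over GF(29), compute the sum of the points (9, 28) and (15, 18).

(11, 14)

(9, 28) + (15, 18). λ = (18 - 28)/(15 - 9) ≡ 19/6 mod 29. 6⁻¹ ≡ 5 (mod 29), so λ ≡ 8.
  x = λ² - 9 - 15 = 64 - 24 ≡ 11; y = λ·(9 - 11) - 28 ≡ 14. → (11, 14)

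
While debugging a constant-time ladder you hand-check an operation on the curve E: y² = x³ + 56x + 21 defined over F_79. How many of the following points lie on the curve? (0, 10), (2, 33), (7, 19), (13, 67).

3

(0, 10): 10² ≡ 21, rhs ≡ 21 → on.
(2, 33): 33² ≡ 62, rhs ≡ 62 → on.
(7, 19): 19² ≡ 45, rhs ≡ 45 → on.
(13, 67): 67² ≡ 65, rhs ≡ 23 → off.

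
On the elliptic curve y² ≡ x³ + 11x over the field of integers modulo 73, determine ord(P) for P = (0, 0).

2P: (0, 0) + (0, 0): same x and y₁ ≡ -y₂, so the sum is ∞.
2P = ∞, so the order is 2.

2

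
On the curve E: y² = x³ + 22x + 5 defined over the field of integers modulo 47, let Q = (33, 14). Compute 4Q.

(25, 23)

Double-and-add on 4 = (100)₂. Start with Q = (33, 14) for the leading 1-bit.
double: tangent at (33, 14): λ = (3·33² + 22)/(2·14) ≡ 46/28. 28⁻¹ ≡ 42 (mod 47) since 28·42 = 1176 ≡ 1, so λ ≡ 46·42 ≡ 5.
  x = λ² - 33 - 33 = 25 - 66 ≡ 6; y = λ·(33 - 6) - 14 ≡ 27. → (6, 27)
double: tangent at (6, 27): λ = (3·6² + 22)/(2·27) ≡ 36/7. 7⁻¹ ≡ 27 (mod 47), so λ ≡ 36·27 ≡ 32.
  x = λ² - 6 - 6 = 1024 - 12 ≡ 25; y = λ·(6 - 25) - 27 ≡ 23. → (25, 23)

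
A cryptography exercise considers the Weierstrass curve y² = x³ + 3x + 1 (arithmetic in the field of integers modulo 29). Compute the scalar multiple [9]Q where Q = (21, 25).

Repeated addition: build up to 9Q.
2Q: tangent at (21, 25): λ = (3·21² + 3)/(2·25) ≡ 21/21. 21⁻¹ ≡ 18 (mod 29), so λ ≡ 21·18 ≡ 1.
  x = λ² - 21 - 21 = 1 - 42 ≡ 17; y = λ·(21 - 17) - 25 ≡ 8. → (17, 8)
3Q: (17, 8) + (21, 25). λ = (25 - 8)/(21 - 17) ≡ 17/4 mod 29. 4⁻¹ ≡ 22 (mod 29), so λ ≡ 26.
  x = λ² - 17 - 21 = 676 - 38 ≡ 0; y = λ·(17 - 0) - 8 ≡ 28. → (0, 28)
4Q: (0, 28) + (21, 25). λ = (25 - 28)/(21 - 0) ≡ 26/21 mod 29. 21⁻¹ ≡ 18 (mod 29) since 21·18 = 378 ≡ 1, so λ ≡ 4.
  x = λ² - 0 - 21 = 16 - 21 ≡ 24; y = λ·(0 - 24) - 28 ≡ 21. → (24, 21)
5Q: (24, 21) + (21, 25). λ = (25 - 21)/(21 - 24) ≡ 4/26 mod 29. 26⁻¹ ≡ 19 (mod 29) since 26·19 = 494 ≡ 1, so λ ≡ 18.
  x = λ² - 24 - 21 = 324 - 45 ≡ 18; y = λ·(24 - 18) - 21 ≡ 0. → (18, 0)
6Q: (18, 0) + (21, 25). λ = (25 - 0)/(21 - 18) ≡ 25/3 mod 29. 3⁻¹ ≡ 10 (mod 29) since 3·10 = 30 ≡ 1, so λ ≡ 18.
  x = λ² - 18 - 21 = 324 - 39 ≡ 24; y = λ·(18 - 24) - 0 ≡ 8. → (24, 8)
7Q: (24, 8) + (21, 25). λ = (25 - 8)/(21 - 24) ≡ 17/26 mod 29. 26⁻¹ ≡ 19 (mod 29) since 26·19 = 494 ≡ 1, so λ ≡ 4.
  x = λ² - 24 - 21 = 16 - 45 ≡ 0; y = λ·(24 - 0) - 8 ≡ 1. → (0, 1)
8Q: (0, 1) + (21, 25). λ = (25 - 1)/(21 - 0) ≡ 24/21 mod 29. 21⁻¹ ≡ 18 (mod 29), so λ ≡ 26.
  x = λ² - 0 - 21 = 676 - 21 ≡ 17; y = λ·(0 - 17) - 1 ≡ 21. → (17, 21)
9Q: (17, 21) + (21, 25). λ = (25 - 21)/(21 - 17) ≡ 4/4 mod 29. 4⁻¹ ≡ 22 (mod 29), so λ ≡ 1.
  x = λ² - 17 - 21 = 1 - 38 ≡ 21; y = λ·(17 - 21) - 21 ≡ 4. → (21, 4)

(21, 4)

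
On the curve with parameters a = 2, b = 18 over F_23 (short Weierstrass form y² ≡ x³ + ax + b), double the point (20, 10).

tangent at (20, 10): λ = (3·20² + 2)/(2·10) ≡ 6/20. 20⁻¹ ≡ 15 (mod 23), so λ ≡ 6·15 ≡ 21.
  x = λ² - 20 - 20 = 441 - 40 ≡ 10; y = λ·(20 - 10) - 10 ≡ 16. → (10, 16)

(10, 16)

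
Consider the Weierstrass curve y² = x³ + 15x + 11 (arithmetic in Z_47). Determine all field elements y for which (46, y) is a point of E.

18, 29

x³ + 15x + 11 = 98037 ≡ 42 (mod 47).
Square roots of 42 mod 47: 18 and 29 (since 18² = 324 ≡ 42).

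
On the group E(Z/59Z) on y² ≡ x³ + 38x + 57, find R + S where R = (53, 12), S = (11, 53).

(0, 36)

(53, 12) + (11, 53). λ = (53 - 12)/(11 - 53) ≡ 41/17 mod 59. 17⁻¹ ≡ 7 (mod 59) since 17·7 = 119 ≡ 1, so λ ≡ 51.
  x = λ² - 53 - 11 = 2601 - 64 ≡ 0; y = λ·(53 - 0) - 12 ≡ 36. → (0, 36)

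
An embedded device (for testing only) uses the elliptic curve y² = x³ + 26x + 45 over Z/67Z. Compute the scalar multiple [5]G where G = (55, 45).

Repeated addition: build up to 5G.
2G: tangent at (55, 45): λ = (3·55² + 26)/(2·45) ≡ 56/23. 23⁻¹ ≡ 35 (mod 67) since 23·35 = 805 ≡ 1, so λ ≡ 56·35 ≡ 17.
  x = λ² - 55 - 55 = 289 - 110 ≡ 45; y = λ·(55 - 45) - 45 ≡ 58. → (45, 58)
3G: (45, 58) + (55, 45). λ = (45 - 58)/(55 - 45) ≡ 54/10 mod 67. 10⁻¹ ≡ 47 (mod 67), so λ ≡ 59.
  x = λ² - 45 - 55 = 3481 - 100 ≡ 31; y = λ·(45 - 31) - 58 ≡ 31. → (31, 31)
4G: (31, 31) + (55, 45). λ = (45 - 31)/(55 - 31) ≡ 14/24 mod 67. 24⁻¹ ≡ 14 (mod 67) since 24·14 = 336 ≡ 1, so λ ≡ 62.
  x = λ² - 31 - 55 = 3844 - 86 ≡ 6; y = λ·(31 - 6) - 31 ≡ 45. → (6, 45)
5G: (6, 45) + (55, 45). λ = (45 - 45)/(55 - 6) ≡ 0/49 mod 67. 49⁻¹ ≡ 26 (mod 67), so λ ≡ 0.
  x = λ² - 6 - 55 = 0 - 61 ≡ 6; y = λ·(6 - 6) - 45 ≡ 22. → (6, 22)

(6, 22)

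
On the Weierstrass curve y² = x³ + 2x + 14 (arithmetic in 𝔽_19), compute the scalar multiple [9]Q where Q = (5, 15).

(9, 18)

Double-and-add on 9 = (1001)₂. Start with Q = (5, 15) for the leading 1-bit.
double: tangent at (5, 15): λ = (3·5² + 2)/(2·15) ≡ 1/11. 11⁻¹ ≡ 7 (mod 19) since 11·7 = 77 ≡ 1, so λ ≡ 1·7 ≡ 7.
  x = λ² - 5 - 5 = 49 - 10 ≡ 1; y = λ·(5 - 1) - 15 ≡ 13. → (1, 13)
double: tangent at (1, 13): λ = (3·1² + 2)/(2·13) ≡ 5/7. 7⁻¹ ≡ 11 (mod 19) since 7·11 = 77 ≡ 1, so λ ≡ 5·11 ≡ 17.
  x = λ² - 1 - 1 = 289 - 2 ≡ 2; y = λ·(1 - 2) - 13 ≡ 8. → (2, 8)
double: tangent at (2, 8): λ = (3·2² + 2)/(2·8) ≡ 14/16. 16⁻¹ ≡ 6 (mod 19), so λ ≡ 14·6 ≡ 8.
  x = λ² - 2 - 2 = 64 - 4 ≡ 3; y = λ·(2 - 3) - 8 ≡ 3. → (3, 3)
add Q: (3, 3) + (5, 15). λ = (15 - 3)/(5 - 3) ≡ 12/2 mod 19. 2⁻¹ ≡ 10 (mod 19), so λ ≡ 6.
  x = λ² - 3 - 5 = 36 - 8 ≡ 9; y = λ·(3 - 9) - 3 ≡ 18. → (9, 18)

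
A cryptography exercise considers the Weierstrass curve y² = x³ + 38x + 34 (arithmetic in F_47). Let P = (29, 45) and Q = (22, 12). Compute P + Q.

(0, 38)

(29, 45) + (22, 12). λ = (12 - 45)/(22 - 29) ≡ 14/40 mod 47. 40⁻¹ ≡ 20 (mod 47) since 40·20 = 800 ≡ 1, so λ ≡ 45.
  x = λ² - 29 - 22 = 2025 - 51 ≡ 0; y = λ·(29 - 0) - 45 ≡ 38. → (0, 38)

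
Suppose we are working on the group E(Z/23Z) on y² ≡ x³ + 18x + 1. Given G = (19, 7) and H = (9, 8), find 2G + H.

First 2G:
Repeated addition: build up to 2G.
2G: tangent at (19, 7): λ = (3·19² + 18)/(2·7) ≡ 20/14. 14⁻¹ ≡ 5 (mod 23), so λ ≡ 20·5 ≡ 8.
  x = λ² - 19 - 19 = 64 - 38 ≡ 3; y = λ·(19 - 3) - 7 ≡ 6. → (3, 6)
2G = (3, 6).
Finally 2G + H:
(3, 6) + (9, 8). λ = (8 - 6)/(9 - 3) ≡ 2/6 mod 23. 6⁻¹ ≡ 4 (mod 23) since 6·4 = 24 ≡ 1, so λ ≡ 8.
  x = λ² - 3 - 9 = 64 - 12 ≡ 6; y = λ·(3 - 6) - 6 ≡ 16. → (6, 16)

(6, 16)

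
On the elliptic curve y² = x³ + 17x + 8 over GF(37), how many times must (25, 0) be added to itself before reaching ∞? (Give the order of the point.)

2

2P: (25, 0) + (25, 0): same x and y₁ ≡ -y₂, so the sum is ∞.
2P = ∞, so the order is 2.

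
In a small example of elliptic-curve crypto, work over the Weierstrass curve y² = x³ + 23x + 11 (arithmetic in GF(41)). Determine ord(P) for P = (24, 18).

5

2P: tangent at (24, 18): λ = (3·24² + 23)/(2·18) ≡ 29/36. 36⁻¹ ≡ 8 (mod 41) since 36·8 = 288 ≡ 1, so λ ≡ 29·8 ≡ 27.
  x = λ² - 24 - 24 = 729 - 48 ≡ 25; y = λ·(24 - 25) - 18 ≡ 37. → (25, 37)
3P: (25, 37) + (24, 18). λ = (18 - 37)/(24 - 25) ≡ 22/40 mod 41. 40⁻¹ ≡ 40 (mod 41) since 40·40 = 1600 ≡ 1, so λ ≡ 19.
  x = λ² - 25 - 24 = 361 - 49 ≡ 25; y = λ·(25 - 25) - 37 ≡ 4. → (25, 4)
4P: (25, 4) + (24, 18). λ = (18 - 4)/(24 - 25) ≡ 14/40 mod 41. 40⁻¹ ≡ 40 (mod 41), so λ ≡ 27.
  x = λ² - 25 - 24 = 729 - 49 ≡ 24; y = λ·(25 - 24) - 4 ≡ 23. → (24, 23)
5P: (24, 23) + (24, 18): same x and y₁ ≡ -y₂, so the sum is 𝒪.
5P = 𝒪, so the order is 5.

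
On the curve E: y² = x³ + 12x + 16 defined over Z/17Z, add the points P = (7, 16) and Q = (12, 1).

(7, 1)

(7, 16) + (12, 1). λ = (1 - 16)/(12 - 7) ≡ 2/5 mod 17. 5⁻¹ ≡ 7 (mod 17), so λ ≡ 14.
  x = λ² - 7 - 12 = 196 - 19 ≡ 7; y = λ·(7 - 7) - 16 ≡ 1. → (7, 1)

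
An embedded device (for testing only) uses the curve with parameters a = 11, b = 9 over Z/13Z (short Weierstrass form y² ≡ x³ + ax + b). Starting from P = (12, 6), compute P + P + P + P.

(3, 2)

Repeated addition: build up to 4P.
2P: tangent at (12, 6): λ = (3·12² + 11)/(2·6) ≡ 1/12. 12⁻¹ ≡ 12 (mod 13), so λ ≡ 1·12 ≡ 12.
  x = λ² - 12 - 12 = 144 - 24 ≡ 3; y = λ·(12 - 3) - 6 ≡ 11. → (3, 11)
3P: (3, 11) + (12, 6). λ = (6 - 11)/(12 - 3) ≡ 8/9 mod 13. 9⁻¹ ≡ 3 (mod 13) since 9·3 = 27 ≡ 1, so λ ≡ 11.
  x = λ² - 3 - 12 = 121 - 15 ≡ 2; y = λ·(3 - 2) - 11 ≡ 0. → (2, 0)
4P: (2, 0) + (12, 6). λ = (6 - 0)/(12 - 2) ≡ 6/10 mod 13. 10⁻¹ ≡ 4 (mod 13), so λ ≡ 11.
  x = λ² - 2 - 12 = 121 - 14 ≡ 3; y = λ·(2 - 3) - 0 ≡ 2. → (3, 2)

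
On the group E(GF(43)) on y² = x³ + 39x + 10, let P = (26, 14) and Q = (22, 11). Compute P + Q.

(26, 14) + (22, 11). λ = (11 - 14)/(22 - 26) ≡ 40/39 mod 43. 39⁻¹ ≡ 32 (mod 43), so λ ≡ 33.
  x = λ² - 26 - 22 = 1089 - 48 ≡ 9; y = λ·(26 - 9) - 14 ≡ 31. → (9, 31)

(9, 31)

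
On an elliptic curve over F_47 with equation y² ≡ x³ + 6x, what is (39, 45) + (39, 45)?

tangent at (39, 45): λ = (3·39² + 6)/(2·45) ≡ 10/43. 43⁻¹ ≡ 35 (mod 47) since 43·35 = 1505 ≡ 1, so λ ≡ 10·35 ≡ 21.
  x = λ² - 39 - 39 = 441 - 78 ≡ 34; y = λ·(39 - 34) - 45 ≡ 13. → (34, 13)

(34, 13)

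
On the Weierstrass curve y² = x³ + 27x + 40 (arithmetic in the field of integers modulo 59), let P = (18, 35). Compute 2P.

(48, 51)

tangent at (18, 35): λ = (3·18² + 27)/(2·35) ≡ 55/11. 11⁻¹ ≡ 43 (mod 59), so λ ≡ 55·43 ≡ 5.
  x = λ² - 18 - 18 = 25 - 36 ≡ 48; y = λ·(18 - 48) - 35 ≡ 51. → (48, 51)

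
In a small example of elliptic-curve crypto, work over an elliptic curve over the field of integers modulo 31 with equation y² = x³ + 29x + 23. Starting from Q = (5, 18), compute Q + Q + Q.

Repeated addition: build up to 3Q.
2Q: tangent at (5, 18): λ = (3·5² + 29)/(2·18) ≡ 11/5. 5⁻¹ ≡ 25 (mod 31), so λ ≡ 11·25 ≡ 27.
  x = λ² - 5 - 5 = 729 - 10 ≡ 6; y = λ·(5 - 6) - 18 ≡ 17. → (6, 17)
3Q: (6, 17) + (5, 18). λ = (18 - 17)/(5 - 6) ≡ 1/30 mod 31. 30⁻¹ ≡ 30 (mod 31), so λ ≡ 30.
  x = λ² - 6 - 5 = 900 - 11 ≡ 21; y = λ·(6 - 21) - 17 ≡ 29. → (21, 29)

(21, 29)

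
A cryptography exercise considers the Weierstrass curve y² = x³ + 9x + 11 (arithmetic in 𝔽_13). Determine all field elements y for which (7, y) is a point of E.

1, 12

x³ + 9x + 11 = 417 ≡ 1 (mod 13).
Square roots of 1 mod 13: 1 and 12 (since 1² = 1 ≡ 1).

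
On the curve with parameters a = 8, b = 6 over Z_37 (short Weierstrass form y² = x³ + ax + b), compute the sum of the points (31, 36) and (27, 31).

(6, 23)

(31, 36) + (27, 31). λ = (31 - 36)/(27 - 31) ≡ 32/33 mod 37. 33⁻¹ ≡ 9 (mod 37), so λ ≡ 29.
  x = λ² - 31 - 27 = 841 - 58 ≡ 6; y = λ·(31 - 6) - 36 ≡ 23. → (6, 23)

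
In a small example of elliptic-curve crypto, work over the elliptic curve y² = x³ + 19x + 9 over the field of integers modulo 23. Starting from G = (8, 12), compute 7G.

Repeated addition: build up to 7G.
2G: tangent at (8, 12): λ = (3·8² + 19)/(2·12) ≡ 4/1. 1⁻¹ ≡ 1 (mod 23), so λ ≡ 4·1 ≡ 4.
  x = λ² - 8 - 8 = 16 - 16 ≡ 0; y = λ·(8 - 0) - 12 ≡ 20. → (0, 20)
3G: (0, 20) + (8, 12). λ = (12 - 20)/(8 - 0) ≡ 15/8 mod 23. 8⁻¹ ≡ 3 (mod 23), so λ ≡ 22.
  x = λ² - 0 - 8 = 484 - 8 ≡ 16; y = λ·(0 - 16) - 20 ≡ 19. → (16, 19)
4G: (16, 19) + (8, 12). λ = (12 - 19)/(8 - 16) ≡ 16/15 mod 23. 15⁻¹ ≡ 20 (mod 23), so λ ≡ 21.
  x = λ² - 16 - 8 = 441 - 24 ≡ 3; y = λ·(16 - 3) - 19 ≡ 1. → (3, 1)
5G: (3, 1) + (8, 12). λ = (12 - 1)/(8 - 3) ≡ 11/5 mod 23. 5⁻¹ ≡ 14 (mod 23) since 5·14 = 70 ≡ 1, so λ ≡ 16.
  x = λ² - 3 - 8 = 256 - 11 ≡ 15; y = λ·(3 - 15) - 1 ≡ 14. → (15, 14)
6G: (15, 14) + (8, 12). λ = (12 - 14)/(8 - 15) ≡ 21/16 mod 23. 16⁻¹ ≡ 13 (mod 23), so λ ≡ 20.
  x = λ² - 15 - 8 = 400 - 23 ≡ 9; y = λ·(15 - 9) - 14 ≡ 14. → (9, 14)
7G: (9, 14) + (8, 12). λ = (12 - 14)/(8 - 9) ≡ 21/22 mod 23. 22⁻¹ ≡ 22 (mod 23), so λ ≡ 2.
  x = λ² - 9 - 8 = 4 - 17 ≡ 10; y = λ·(9 - 10) - 14 ≡ 7. → (10, 7)

(10, 7)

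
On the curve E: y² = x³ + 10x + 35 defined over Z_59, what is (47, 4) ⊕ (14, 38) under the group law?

(43, 33)

(47, 4) + (14, 38). λ = (38 - 4)/(14 - 47) ≡ 34/26 mod 59. 26⁻¹ ≡ 25 (mod 59), so λ ≡ 24.
  x = λ² - 47 - 14 = 576 - 61 ≡ 43; y = λ·(47 - 43) - 4 ≡ 33. → (43, 33)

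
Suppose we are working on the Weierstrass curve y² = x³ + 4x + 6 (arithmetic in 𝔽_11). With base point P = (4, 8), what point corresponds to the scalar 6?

Repeated addition: build up to 6P.
2P: tangent at (4, 8): λ = (3·4² + 4)/(2·8) ≡ 8/5. 5⁻¹ ≡ 9 (mod 11) since 5·9 = 45 ≡ 1, so λ ≡ 8·9 ≡ 6.
  x = λ² - 4 - 4 = 36 - 8 ≡ 6; y = λ·(4 - 6) - 8 ≡ 2. → (6, 2)
3P: (6, 2) + (4, 8). λ = (8 - 2)/(4 - 6) ≡ 6/9 mod 11. 9⁻¹ ≡ 5 (mod 11), so λ ≡ 8.
  x = λ² - 6 - 4 = 64 - 10 ≡ 10; y = λ·(6 - 10) - 2 ≡ 10. → (10, 10)
4P: (10, 10) + (4, 8). λ = (8 - 10)/(4 - 10) ≡ 9/5 mod 11. 5⁻¹ ≡ 9 (mod 11), so λ ≡ 4.
  x = λ² - 10 - 4 = 16 - 14 ≡ 2; y = λ·(10 - 2) - 10 ≡ 0. → (2, 0)
5P: (2, 0) + (4, 8). λ = (8 - 0)/(4 - 2) ≡ 8/2 mod 11. 2⁻¹ ≡ 6 (mod 11), so λ ≡ 4.
  x = λ² - 2 - 4 = 16 - 6 ≡ 10; y = λ·(2 - 10) - 0 ≡ 1. → (10, 1)
6P: (10, 1) + (4, 8). λ = (8 - 1)/(4 - 10) ≡ 7/5 mod 11. 5⁻¹ ≡ 9 (mod 11), so λ ≡ 8.
  x = λ² - 10 - 4 = 64 - 14 ≡ 6; y = λ·(10 - 6) - 1 ≡ 9. → (6, 9)

(6, 9)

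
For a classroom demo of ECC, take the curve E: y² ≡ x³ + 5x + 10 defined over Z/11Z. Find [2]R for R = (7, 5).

tangent at (7, 5): λ = (3·7² + 5)/(2·5) ≡ 9/10. 10⁻¹ ≡ 10 (mod 11) since 10·10 = 100 ≡ 1, so λ ≡ 9·10 ≡ 2.
  x = λ² - 7 - 7 = 4 - 14 ≡ 1; y = λ·(7 - 1) - 5 ≡ 7. → (1, 7)

(1, 7)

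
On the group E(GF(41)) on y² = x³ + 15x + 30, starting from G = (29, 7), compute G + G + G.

Repeated addition: build up to 3G.
2G: tangent at (29, 7): λ = (3·29² + 15)/(2·7) ≡ 37/14. 14⁻¹ ≡ 3 (mod 41), so λ ≡ 37·3 ≡ 29.
  x = λ² - 29 - 29 = 841 - 58 ≡ 4; y = λ·(29 - 4) - 7 ≡ 21. → (4, 21)
3G: (4, 21) + (29, 7). λ = (7 - 21)/(29 - 4) ≡ 27/25 mod 41. 25⁻¹ ≡ 23 (mod 41) since 25·23 = 575 ≡ 1, so λ ≡ 6.
  x = λ² - 4 - 29 = 36 - 33 ≡ 3; y = λ·(4 - 3) - 21 ≡ 26. → (3, 26)

(3, 26)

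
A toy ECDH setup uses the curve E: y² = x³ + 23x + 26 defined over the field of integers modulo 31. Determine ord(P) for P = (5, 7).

9

2P: tangent at (5, 7): λ = (3·5² + 23)/(2·7) ≡ 5/14. 14⁻¹ ≡ 20 (mod 31), so λ ≡ 5·20 ≡ 7.
  x = λ² - 5 - 5 = 49 - 10 ≡ 8; y = λ·(5 - 8) - 7 ≡ 3. → (8, 3)
3P: (8, 3) + (5, 7). λ = (7 - 3)/(5 - 8) ≡ 4/28 mod 31. 28⁻¹ ≡ 10 (mod 31), so λ ≡ 9.
  x = λ² - 8 - 5 = 81 - 13 ≡ 6; y = λ·(8 - 6) - 3 ≡ 15. → (6, 15)
4P: (6, 15) + (5, 7). λ = (7 - 15)/(5 - 6) ≡ 23/30 mod 31. 30⁻¹ ≡ 30 (mod 31), so λ ≡ 8.
  x = λ² - 6 - 5 = 64 - 11 ≡ 22; y = λ·(6 - 22) - 15 ≡ 12. → (22, 12)
5P: (22, 12) + (5, 7). λ = (7 - 12)/(5 - 22) ≡ 26/14 mod 31. 14⁻¹ ≡ 20 (mod 31) since 14·20 = 280 ≡ 1, so λ ≡ 24.
  x = λ² - 22 - 5 = 576 - 27 ≡ 22; y = λ·(22 - 22) - 12 ≡ 19. → (22, 19)
6P: (22, 19) + (5, 7). λ = (7 - 19)/(5 - 22) ≡ 19/14 mod 31. 14⁻¹ ≡ 20 (mod 31) since 14·20 = 280 ≡ 1, so λ ≡ 8.
  x = λ² - 22 - 5 = 64 - 27 ≡ 6; y = λ·(22 - 6) - 19 ≡ 16. → (6, 16)
7P: (6, 16) + (5, 7). λ = (7 - 16)/(5 - 6) ≡ 22/30 mod 31. 30⁻¹ ≡ 30 (mod 31) since 30·30 = 900 ≡ 1, so λ ≡ 9.
  x = λ² - 6 - 5 = 81 - 11 ≡ 8; y = λ·(6 - 8) - 16 ≡ 28. → (8, 28)
8P: (8, 28) + (5, 7). λ = (7 - 28)/(5 - 8) ≡ 10/28 mod 31. 28⁻¹ ≡ 10 (mod 31), so λ ≡ 7.
  x = λ² - 8 - 5 = 49 - 13 ≡ 5; y = λ·(8 - 5) - 28 ≡ 24. → (5, 24)
9P: (5, 24) + (5, 7): same x and y₁ ≡ -y₂, so the sum is O.
9P = O, so the order is 9.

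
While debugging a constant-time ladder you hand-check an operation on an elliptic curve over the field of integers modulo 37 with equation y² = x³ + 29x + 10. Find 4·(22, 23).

(15, 3)

Write Q = (22, 23).
Repeated addition: build up to 4Q.
2Q: tangent at (22, 23): λ = (3·22² + 29)/(2·23) ≡ 1/9. 9⁻¹ ≡ 33 (mod 37) since 9·33 = 297 ≡ 1, so λ ≡ 1·33 ≡ 33.
  x = λ² - 22 - 22 = 1089 - 44 ≡ 9; y = λ·(22 - 9) - 23 ≡ 36. → (9, 36)
3Q: (9, 36) + (22, 23). λ = (23 - 36)/(22 - 9) ≡ 24/13 mod 37. 13⁻¹ ≡ 20 (mod 37), so λ ≡ 36.
  x = λ² - 9 - 22 = 1296 - 31 ≡ 7; y = λ·(9 - 7) - 36 ≡ 36. → (7, 36)
4Q: (7, 36) + (22, 23). λ = (23 - 36)/(22 - 7) ≡ 24/15 mod 37. 15⁻¹ ≡ 5 (mod 37), so λ ≡ 9.
  x = λ² - 7 - 22 = 81 - 29 ≡ 15; y = λ·(7 - 15) - 36 ≡ 3. → (15, 3)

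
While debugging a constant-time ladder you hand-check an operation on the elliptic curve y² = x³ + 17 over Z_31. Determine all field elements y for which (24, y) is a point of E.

x³ + 0x + 17 = 13841 ≡ 15 (mod 31).
15 is a non-residue mod 31; no y exists.

none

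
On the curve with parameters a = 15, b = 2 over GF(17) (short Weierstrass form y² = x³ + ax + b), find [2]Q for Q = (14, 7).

tangent at (14, 7): λ = (3·14² + 15)/(2·7) ≡ 8/14. 14⁻¹ ≡ 11 (mod 17) since 14·11 = 154 ≡ 1, so λ ≡ 8·11 ≡ 3.
  x = λ² - 14 - 14 = 9 - 28 ≡ 15; y = λ·(14 - 15) - 7 ≡ 7. → (15, 7)

(15, 7)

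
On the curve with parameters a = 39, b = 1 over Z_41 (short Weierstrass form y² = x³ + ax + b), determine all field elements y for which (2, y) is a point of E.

13, 28

x³ + 39x + 1 = 87 ≡ 5 (mod 41).
Square roots of 5 mod 41: 13 and 28 (since 13² = 169 ≡ 5).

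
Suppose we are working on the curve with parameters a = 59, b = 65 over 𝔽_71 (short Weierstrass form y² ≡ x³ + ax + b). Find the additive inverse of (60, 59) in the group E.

(60, 12)

-(60, 59) = (60, -59 mod 71) = (60, 12).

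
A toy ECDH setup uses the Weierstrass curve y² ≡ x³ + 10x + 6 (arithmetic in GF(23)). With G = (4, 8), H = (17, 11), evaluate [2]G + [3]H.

(10, 5)

First 2G:
Repeated addition: build up to 2G.
2G: tangent at (4, 8): λ = (3·4² + 10)/(2·8) ≡ 12/16. 16⁻¹ ≡ 13 (mod 23), so λ ≡ 12·13 ≡ 18.
  x = λ² - 4 - 4 = 324 - 8 ≡ 17; y = λ·(4 - 17) - 8 ≡ 11. → (17, 11)
2G = (17, 11).
Next 3H:
Repeated addition: build up to 3H.
2H: tangent at (17, 11): λ = (3·17² + 10)/(2·11) ≡ 3/22. 22⁻¹ ≡ 22 (mod 23), so λ ≡ 3·22 ≡ 20.
  x = λ² - 17 - 17 = 400 - 34 ≡ 21; y = λ·(17 - 21) - 11 ≡ 1. → (21, 1)
3H: (21, 1) + (17, 11). λ = (11 - 1)/(17 - 21) ≡ 10/19 mod 23. 19⁻¹ ≡ 17 (mod 23) since 19·17 = 323 ≡ 1, so λ ≡ 9.
  x = λ² - 21 - 17 = 81 - 38 ≡ 20; y = λ·(21 - 20) - 1 ≡ 8. → (20, 8)
3H = (20, 8).
Finally 2G + 3H:
(17, 11) + (20, 8). λ = (8 - 11)/(20 - 17) ≡ 20/3 mod 23. 3⁻¹ ≡ 8 (mod 23) since 3·8 = 24 ≡ 1, so λ ≡ 22.
  x = λ² - 17 - 20 = 484 - 37 ≡ 10; y = λ·(17 - 10) - 11 ≡ 5. → (10, 5)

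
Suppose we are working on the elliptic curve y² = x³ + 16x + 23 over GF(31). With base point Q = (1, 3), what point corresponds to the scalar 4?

(6, 26)

Repeated addition: build up to 4Q.
2Q: tangent at (1, 3): λ = (3·1² + 16)/(2·3) ≡ 19/6. 6⁻¹ ≡ 26 (mod 31) since 6·26 = 156 ≡ 1, so λ ≡ 19·26 ≡ 29.
  x = λ² - 1 - 1 = 841 - 2 ≡ 2; y = λ·(1 - 2) - 3 ≡ 30. → (2, 30)
3Q: (2, 30) + (1, 3). λ = (3 - 30)/(1 - 2) ≡ 4/30 mod 31. 30⁻¹ ≡ 30 (mod 31), so λ ≡ 27.
  x = λ² - 2 - 1 = 729 - 3 ≡ 13; y = λ·(2 - 13) - 30 ≡ 14. → (13, 14)
4Q: (13, 14) + (1, 3). λ = (3 - 14)/(1 - 13) ≡ 20/19 mod 31. 19⁻¹ ≡ 18 (mod 31), so λ ≡ 19.
  x = λ² - 13 - 1 = 361 - 14 ≡ 6; y = λ·(13 - 6) - 14 ≡ 26. → (6, 26)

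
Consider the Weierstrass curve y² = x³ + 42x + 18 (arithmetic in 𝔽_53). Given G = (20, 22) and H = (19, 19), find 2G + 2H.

(14, 45)

First 2G:
Repeated addition: build up to 2G.
2G: tangent at (20, 22): λ = (3·20² + 42)/(2·22) ≡ 23/44. 44⁻¹ ≡ 47 (mod 53) since 44·47 = 2068 ≡ 1, so λ ≡ 23·47 ≡ 21.
  x = λ² - 20 - 20 = 441 - 40 ≡ 30; y = λ·(20 - 30) - 22 ≡ 33. → (30, 33)
2G = (30, 33).
Next 2H:
Repeated addition: build up to 2H.
2H: tangent at (19, 19): λ = (3·19² + 42)/(2·19) ≡ 12/38. 38⁻¹ ≡ 7 (mod 53) since 38·7 = 266 ≡ 1, so λ ≡ 12·7 ≡ 31.
  x = λ² - 19 - 19 = 961 - 38 ≡ 22; y = λ·(19 - 22) - 19 ≡ 47. → (22, 47)
2H = (22, 47).
Finally 2G + 2H:
(30, 33) + (22, 47). λ = (47 - 33)/(22 - 30) ≡ 14/45 mod 53. 45⁻¹ ≡ 33 (mod 53), so λ ≡ 38.
  x = λ² - 30 - 22 = 1444 - 52 ≡ 14; y = λ·(30 - 14) - 33 ≡ 45. → (14, 45)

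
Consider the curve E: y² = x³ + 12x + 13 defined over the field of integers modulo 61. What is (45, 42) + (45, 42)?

tangent at (45, 42): λ = (3·45² + 12)/(2·42) ≡ 48/23. 23⁻¹ ≡ 8 (mod 61), so λ ≡ 48·8 ≡ 18.
  x = λ² - 45 - 45 = 324 - 90 ≡ 51; y = λ·(45 - 51) - 42 ≡ 33. → (51, 33)

(51, 33)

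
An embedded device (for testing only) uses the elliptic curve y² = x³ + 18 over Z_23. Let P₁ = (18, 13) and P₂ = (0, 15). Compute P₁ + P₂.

(7, 19)

(18, 13) + (0, 15). λ = (15 - 13)/(0 - 18) ≡ 2/5 mod 23. 5⁻¹ ≡ 14 (mod 23) since 5·14 = 70 ≡ 1, so λ ≡ 5.
  x = λ² - 18 - 0 = 25 - 18 ≡ 7; y = λ·(18 - 7) - 13 ≡ 19. → (7, 19)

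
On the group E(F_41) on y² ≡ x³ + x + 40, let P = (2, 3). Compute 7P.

Repeated addition: build up to 7P.
2P: tangent at (2, 3): λ = (3·2² + 1)/(2·3) ≡ 13/6. 6⁻¹ ≡ 7 (mod 41) since 6·7 = 42 ≡ 1, so λ ≡ 13·7 ≡ 9.
  x = λ² - 2 - 2 = 81 - 4 ≡ 36; y = λ·(2 - 36) - 3 ≡ 19. → (36, 19)
3P: (36, 19) + (2, 3). λ = (3 - 19)/(2 - 36) ≡ 25/7 mod 41. 7⁻¹ ≡ 6 (mod 41) since 7·6 = 42 ≡ 1, so λ ≡ 27.
  x = λ² - 36 - 2 = 729 - 38 ≡ 35; y = λ·(36 - 35) - 19 ≡ 8. → (35, 8)
4P: (35, 8) + (2, 3). λ = (3 - 8)/(2 - 35) ≡ 36/8 mod 41. 8⁻¹ ≡ 36 (mod 41), so λ ≡ 25.
  x = λ² - 35 - 2 = 625 - 37 ≡ 14; y = λ·(35 - 14) - 8 ≡ 25. → (14, 25)
5P: (14, 25) + (2, 3). λ = (3 - 25)/(2 - 14) ≡ 19/29 mod 41. 29⁻¹ ≡ 17 (mod 41) since 29·17 = 493 ≡ 1, so λ ≡ 36.
  x = λ² - 14 - 2 = 1296 - 16 ≡ 9; y = λ·(14 - 9) - 25 ≡ 32. → (9, 32)
6P: (9, 32) + (2, 3). λ = (3 - 32)/(2 - 9) ≡ 12/34 mod 41. 34⁻¹ ≡ 35 (mod 41), so λ ≡ 10.
  x = λ² - 9 - 2 = 100 - 11 ≡ 7; y = λ·(9 - 7) - 32 ≡ 29. → (7, 29)
7P: (7, 29) + (2, 3). λ = (3 - 29)/(2 - 7) ≡ 15/36 mod 41. 36⁻¹ ≡ 8 (mod 41), so λ ≡ 38.
  x = λ² - 7 - 2 = 1444 - 9 ≡ 0; y = λ·(7 - 0) - 29 ≡ 32. → (0, 32)

(0, 32)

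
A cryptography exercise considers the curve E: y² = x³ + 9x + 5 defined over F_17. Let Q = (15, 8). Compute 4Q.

(9, 13)

Repeated addition: build up to 4Q.
2Q: tangent at (15, 8): λ = (3·15² + 9)/(2·8) ≡ 4/16. 16⁻¹ ≡ 16 (mod 17) since 16·16 = 256 ≡ 1, so λ ≡ 4·16 ≡ 13.
  x = λ² - 15 - 15 = 169 - 30 ≡ 3; y = λ·(15 - 3) - 8 ≡ 12. → (3, 12)
3Q: (3, 12) + (15, 8). λ = (8 - 12)/(15 - 3) ≡ 13/12 mod 17. 12⁻¹ ≡ 10 (mod 17) since 12·10 = 120 ≡ 1, so λ ≡ 11.
  x = λ² - 3 - 15 = 121 - 18 ≡ 1; y = λ·(3 - 1) - 12 ≡ 10. → (1, 10)
4Q: (1, 10) + (15, 8). λ = (8 - 10)/(15 - 1) ≡ 15/14 mod 17. 14⁻¹ ≡ 11 (mod 17) since 14·11 = 154 ≡ 1, so λ ≡ 12.
  x = λ² - 1 - 15 = 144 - 16 ≡ 9; y = λ·(1 - 9) - 10 ≡ 13. → (9, 13)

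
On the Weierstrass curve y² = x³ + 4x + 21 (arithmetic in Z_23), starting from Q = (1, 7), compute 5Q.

(15, 12)

Repeated addition: build up to 5Q.
2Q: tangent at (1, 7): λ = (3·1² + 4)/(2·7) ≡ 7/14. 14⁻¹ ≡ 5 (mod 23), so λ ≡ 7·5 ≡ 12.
  x = λ² - 1 - 1 = 144 - 2 ≡ 4; y = λ·(1 - 4) - 7 ≡ 3. → (4, 3)
3Q: (4, 3) + (1, 7). λ = (7 - 3)/(1 - 4) ≡ 4/20 mod 23. 20⁻¹ ≡ 15 (mod 23) since 20·15 = 300 ≡ 1, so λ ≡ 14.
  x = λ² - 4 - 1 = 196 - 5 ≡ 7; y = λ·(4 - 7) - 3 ≡ 1. → (7, 1)
4Q: (7, 1) + (1, 7). λ = (7 - 1)/(1 - 7) ≡ 6/17 mod 23. 17⁻¹ ≡ 19 (mod 23), so λ ≡ 22.
  x = λ² - 7 - 1 = 484 - 8 ≡ 16; y = λ·(7 - 16) - 1 ≡ 8. → (16, 8)
5Q: (16, 8) + (1, 7). λ = (7 - 8)/(1 - 16) ≡ 22/8 mod 23. 8⁻¹ ≡ 3 (mod 23), so λ ≡ 20.
  x = λ² - 16 - 1 = 400 - 17 ≡ 15; y = λ·(16 - 15) - 8 ≡ 12. → (15, 12)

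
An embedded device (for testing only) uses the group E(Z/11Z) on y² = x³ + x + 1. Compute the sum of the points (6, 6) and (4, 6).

(6, 6) + (4, 6). λ = (6 - 6)/(4 - 6) ≡ 0/9 mod 11. 9⁻¹ ≡ 5 (mod 11), so λ ≡ 0.
  x = λ² - 6 - 4 = 0 - 10 ≡ 1; y = λ·(6 - 1) - 6 ≡ 5. → (1, 5)

(1, 5)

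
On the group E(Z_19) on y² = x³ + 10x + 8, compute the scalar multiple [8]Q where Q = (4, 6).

(18, 15)

Repeated addition: build up to 8Q.
2Q: tangent at (4, 6): λ = (3·4² + 10)/(2·6) ≡ 1/12. 12⁻¹ ≡ 8 (mod 19), so λ ≡ 1·8 ≡ 8.
  x = λ² - 4 - 4 = 64 - 8 ≡ 18; y = λ·(4 - 18) - 6 ≡ 15. → (18, 15)
3Q: (18, 15) + (4, 6). λ = (6 - 15)/(4 - 18) ≡ 10/5 mod 19. 5⁻¹ ≡ 4 (mod 19), so λ ≡ 2.
  x = λ² - 18 - 4 = 4 - 22 ≡ 1; y = λ·(18 - 1) - 15 ≡ 0. → (1, 0)
4Q: (1, 0) + (4, 6). λ = (6 - 0)/(4 - 1) ≡ 6/3 mod 19. 3⁻¹ ≡ 13 (mod 19) since 3·13 = 39 ≡ 1, so λ ≡ 2.
  x = λ² - 1 - 4 = 4 - 5 ≡ 18; y = λ·(1 - 18) - 0 ≡ 4. → (18, 4)
5Q: (18, 4) + (4, 6). λ = (6 - 4)/(4 - 18) ≡ 2/5 mod 19. 5⁻¹ ≡ 4 (mod 19), so λ ≡ 8.
  x = λ² - 18 - 4 = 64 - 22 ≡ 4; y = λ·(18 - 4) - 4 ≡ 13. → (4, 13)
6Q: (4, 13) + (4, 6): same x and y₁ ≡ -y₂, so the sum is 𝒪.
7Q: 𝒪 + (4, 6) = (4, 6) (identity).
8Q: tangent at (4, 6): λ = (3·4² + 10)/(2·6) ≡ 1/12. 12⁻¹ ≡ 8 (mod 19), so λ ≡ 1·8 ≡ 8.
  x = λ² - 4 - 4 = 64 - 8 ≡ 18; y = λ·(4 - 18) - 6 ≡ 15. → (18, 15)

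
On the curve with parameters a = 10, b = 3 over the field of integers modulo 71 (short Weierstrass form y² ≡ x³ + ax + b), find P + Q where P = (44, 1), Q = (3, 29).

(64, 4)

(44, 1) + (3, 29). λ = (29 - 1)/(3 - 44) ≡ 28/30 mod 71. 30⁻¹ ≡ 45 (mod 71), so λ ≡ 53.
  x = λ² - 44 - 3 = 2809 - 47 ≡ 64; y = λ·(44 - 64) - 1 ≡ 4. → (64, 4)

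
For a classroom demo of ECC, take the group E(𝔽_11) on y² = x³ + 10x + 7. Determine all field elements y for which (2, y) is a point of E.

x³ + 10x + 7 = 35 ≡ 2 (mod 11).
2 is a non-residue mod 11; no y exists.

none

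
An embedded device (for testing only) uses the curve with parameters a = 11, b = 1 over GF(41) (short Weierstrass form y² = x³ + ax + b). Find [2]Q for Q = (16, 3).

(9, 38)

tangent at (16, 3): λ = (3·16² + 11)/(2·3) ≡ 0/6. 6⁻¹ ≡ 7 (mod 41), so λ ≡ 0·7 ≡ 0.
  x = λ² - 16 - 16 = 0 - 32 ≡ 9; y = λ·(16 - 9) - 3 ≡ 38. → (9, 38)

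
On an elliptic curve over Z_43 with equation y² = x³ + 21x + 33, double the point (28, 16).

(22, 7)

tangent at (28, 16): λ = (3·28² + 21)/(2·16) ≡ 8/32. 32⁻¹ ≡ 39 (mod 43), so λ ≡ 8·39 ≡ 11.
  x = λ² - 28 - 28 = 121 - 56 ≡ 22; y = λ·(28 - 22) - 16 ≡ 7. → (22, 7)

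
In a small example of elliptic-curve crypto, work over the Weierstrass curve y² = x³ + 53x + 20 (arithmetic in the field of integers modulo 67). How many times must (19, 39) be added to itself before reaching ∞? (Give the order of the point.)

9

2P: tangent at (19, 39): λ = (3·19² + 53)/(2·39) ≡ 64/11. 11⁻¹ ≡ 61 (mod 67) since 11·61 = 671 ≡ 1, so λ ≡ 64·61 ≡ 18.
  x = λ² - 19 - 19 = 324 - 38 ≡ 18; y = λ·(19 - 18) - 39 ≡ 46. → (18, 46)
3P: (18, 46) + (19, 39). λ = (39 - 46)/(19 - 18) ≡ 60/1 mod 67. 1⁻¹ ≡ 1 (mod 67) since 1·1 = 1 ≡ 1, so λ ≡ 60.
  x = λ² - 18 - 19 = 3600 - 37 ≡ 12; y = λ·(18 - 12) - 46 ≡ 46. → (12, 46)
4P: (12, 46) + (19, 39). λ = (39 - 46)/(19 - 12) ≡ 60/7 mod 67. 7⁻¹ ≡ 48 (mod 67) since 7·48 = 336 ≡ 1, so λ ≡ 66.
  x = λ² - 12 - 19 = 4356 - 31 ≡ 37; y = λ·(12 - 37) - 46 ≡ 46. → (37, 46)
5P: (37, 46) + (19, 39). λ = (39 - 46)/(19 - 37) ≡ 60/49 mod 67. 49⁻¹ ≡ 26 (mod 67), so λ ≡ 19.
  x = λ² - 37 - 19 = 361 - 56 ≡ 37; y = λ·(37 - 37) - 46 ≡ 21. → (37, 21)
6P: (37, 21) + (19, 39). λ = (39 - 21)/(19 - 37) ≡ 18/49 mod 67. 49⁻¹ ≡ 26 (mod 67), so λ ≡ 66.
  x = λ² - 37 - 19 = 4356 - 56 ≡ 12; y = λ·(37 - 12) - 21 ≡ 21. → (12, 21)
7P: (12, 21) + (19, 39). λ = (39 - 21)/(19 - 12) ≡ 18/7 mod 67. 7⁻¹ ≡ 48 (mod 67), so λ ≡ 60.
  x = λ² - 12 - 19 = 3600 - 31 ≡ 18; y = λ·(12 - 18) - 21 ≡ 21. → (18, 21)
8P: (18, 21) + (19, 39). λ = (39 - 21)/(19 - 18) ≡ 18/1 mod 67. 1⁻¹ ≡ 1 (mod 67) since 1·1 = 1 ≡ 1, so λ ≡ 18.
  x = λ² - 18 - 19 = 324 - 37 ≡ 19; y = λ·(18 - 19) - 21 ≡ 28. → (19, 28)
9P: (19, 28) + (19, 39): same x and y₁ ≡ -y₂, so the sum is ∞.
9P = ∞, so the order is 9.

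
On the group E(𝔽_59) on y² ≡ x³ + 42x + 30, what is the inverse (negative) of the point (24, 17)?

-(24, 17) = (24, -17 mod 59) = (24, 42).

(24, 42)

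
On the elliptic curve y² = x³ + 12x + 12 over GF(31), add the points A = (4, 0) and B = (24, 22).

(4, 0) + (24, 22). λ = (22 - 0)/(24 - 4) ≡ 22/20 mod 31. 20⁻¹ ≡ 14 (mod 31), so λ ≡ 29.
  x = λ² - 4 - 24 = 841 - 28 ≡ 7; y = λ·(4 - 7) - 0 ≡ 6. → (7, 6)

(7, 6)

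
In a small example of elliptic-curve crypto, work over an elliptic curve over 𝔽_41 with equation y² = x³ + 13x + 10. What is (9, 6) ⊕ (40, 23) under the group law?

(9, 6) + (40, 23). λ = (23 - 6)/(40 - 9) ≡ 17/31 mod 41. 31⁻¹ ≡ 4 (mod 41) since 31·4 = 124 ≡ 1, so λ ≡ 27.
  x = λ² - 9 - 40 = 729 - 49 ≡ 24; y = λ·(9 - 24) - 6 ≡ 40. → (24, 40)

(24, 40)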